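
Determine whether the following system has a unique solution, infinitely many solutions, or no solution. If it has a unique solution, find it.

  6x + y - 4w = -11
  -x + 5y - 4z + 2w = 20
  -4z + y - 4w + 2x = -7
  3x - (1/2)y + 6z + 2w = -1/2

infinitely many solutions

Row-reduce:
R1 ← R1 / (6).
R2 ← R2 + 1·R1.
R3 ← R3 − 2·R1.
R4 ← R4 − 3·R1.
R2 ← R2 / (31/6).
R1 ← R1 − 1/6·R2.
R3 ← R3 − 2/3·R2.
R4 ← R4 + 1·R2.
R3 ← R3 / (-108/31).
R1 ← R1 − 4/31·R3.
R2 ← R2 + 24/31·R3.
R4 ← R4 − 162/31·R3.
Rank is 3 with 4 unknowns, leaving w free.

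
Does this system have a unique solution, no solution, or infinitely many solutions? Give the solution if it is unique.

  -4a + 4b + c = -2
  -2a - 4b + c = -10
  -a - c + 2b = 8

Row-reduce the augmented matrix:
R1 ← R1 / (-4).
R2 ← R2 + 2·R1.
R3 ← R3 + 1·R1.
R2 ← R2 / (-6).
R1 ← R1 + 1·R2.
R3 ← R3 − 1·R2.
R3 ← R3 / (-7/6).
R1 ← R1 + 1/3·R3.
R2 ← R2 + 1/12·R3.
Reading off the reduced rows gives a = 0, b = 1, c = -6.

a = 0, b = 1, c = -6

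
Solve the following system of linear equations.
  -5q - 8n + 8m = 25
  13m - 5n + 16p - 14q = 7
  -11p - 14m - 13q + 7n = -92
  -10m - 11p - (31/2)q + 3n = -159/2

Row-reduce:
R1 ← R1 / (8).
R2 ← R2 − 13·R1.
R3 ← R3 + 14·R1.
R4 ← R4 + 10·R1.
R2 ← R2 / (8).
R1 ← R1 + 1·R2.
R3 ← R3 + 7·R2.
R4 ← R4 + 7·R2.
R3 ← R3 / (3).
R1 ← R1 − 2·R3.
R2 ← R2 − 2·R3.
R4 ← R4 − 3·R3.
Rank is 3 with 4 unknowns, leaving q free.

infinitely many solutions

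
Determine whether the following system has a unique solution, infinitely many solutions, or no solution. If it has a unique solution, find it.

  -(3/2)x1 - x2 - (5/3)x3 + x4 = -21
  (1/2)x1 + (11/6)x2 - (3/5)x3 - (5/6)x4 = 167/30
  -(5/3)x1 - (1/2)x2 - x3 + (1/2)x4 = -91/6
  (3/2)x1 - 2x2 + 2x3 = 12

x1 = 4, x2 = 3, x3 = 6, x4 = -2

Row-reduce the augmented matrix:
R1 ← R1 / (-3/2).
R2 ← R2 − 1/2·R1.
R3 ← R3 + 5/3·R1.
R4 ← R4 − 3/2·R1.
R2 ← R2 / (3/2).
R1 ← R1 − 2/3·R2.
R3 ← R3 − 11/18·R2.
R4 ← R4 + 3·R2.
R3 ← R3 / (1607/1215).
R1 ← R1 − 658/405·R3.
R2 ← R2 + 104/135·R3.
R4 ← R4 + 89/45·R3.
R4 ← R4 / (-979/1607).
R1 ← R1 − 90/1607·R4.
R2 ← R2 + 917/1607·R4.
R3 ← R3 + 495/1607·R4.
Reading off the reduced rows gives x1 = 4, x2 = 3, x3 = 6, x4 = -2.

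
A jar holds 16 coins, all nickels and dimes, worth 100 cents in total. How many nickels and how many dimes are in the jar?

nickels: 12, dimes: 4

Let n = nickels, d = dimes.
  n + d = 16
  5n + 10d = 100
From equation 1: n = 16 − d.
Substitute into equation 2 and solve: d = 4.
Then n = 12.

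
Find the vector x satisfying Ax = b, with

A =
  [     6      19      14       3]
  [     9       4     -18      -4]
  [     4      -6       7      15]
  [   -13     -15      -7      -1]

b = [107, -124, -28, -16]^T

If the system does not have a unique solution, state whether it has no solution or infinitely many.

x_1 = -6, x_2 = 4, x_3 = 5, x_4 = -1

Row-reduce the augmented matrix:
R1 ← R1 / (6).
R2 ← R2 − 9·R1.
R3 ← R3 − 4·R1.
R4 ← R4 + 13·R1.
R2 ← R2 / (-49/2).
R1 ← R1 − 19/6·R2.
R3 ← R3 + 56/3·R2.
R4 ← R4 − 157/6·R2.
R3 ← R3 / (575/21).
R1 ← R1 + 398/147·R3.
R2 ← R2 − 78/49·R3.
R4 ← R4 + 2693/147·R3.
R4 ← R4 / (38047/4025).
R1 ← R1 − 5342/4025·R4.
R2 ← R2 + 3161/4025·R4.
R3 ← R3 − 409/575·R4.
Reading off the reduced rows gives x_1 = -6, x_2 = 4, x_3 = 5, x_4 = -1.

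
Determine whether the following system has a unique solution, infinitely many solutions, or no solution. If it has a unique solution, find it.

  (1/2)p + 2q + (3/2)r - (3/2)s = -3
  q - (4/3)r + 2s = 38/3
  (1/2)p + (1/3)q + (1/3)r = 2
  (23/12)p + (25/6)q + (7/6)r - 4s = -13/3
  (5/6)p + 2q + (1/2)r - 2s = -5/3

Row-reduce:
R1 ← R1 / (1/2).
R3 ← R3 − 1/2·R1.
R4 ← R4 − 23/12·R1.
R5 ← R5 − 5/6·R1.
R1 ← R1 − 4·R2.
R3 ← R3 + 5/3·R2.
R4 ← R4 + 7/2·R2.
R5 ← R5 + 4/3·R2.
R3 ← R3 / (-61/18).
R1 ← R1 − 25/3·R3.
R2 ← R2 + 4/3·R3.
R4 ← R4 + 37/4·R3.
R5 ← R5 + 34/9·R3.
R4 ← R4 / (-271/61).
R1 ← R1 − 54/61·R4.
R2 ← R2 − 6/61·R4.
R3 ← R3 + 87/61·R4.
R5 ← R5 + 271/122·R4.
Row 5 reduces to 0 = 1, a contradiction. The system is inconsistent.

no solution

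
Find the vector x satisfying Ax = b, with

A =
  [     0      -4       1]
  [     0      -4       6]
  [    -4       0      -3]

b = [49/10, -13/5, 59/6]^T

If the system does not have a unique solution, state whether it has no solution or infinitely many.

x_1 = -4/3, x_2 = -8/5, x_3 = -3/2

Row-reduce the augmented matrix:
Swap R1 and R3.
R1 ← R1 / (-4).
R2 ← R2 / (-4).
R3 ← R3 + 4·R2.
R3 ← R3 / (-5).
R1 ← R1 − 3/4·R3.
R2 ← R2 + 3/2·R3.
Reading off the reduced rows gives x_1 = -4/3, x_2 = -8/5, x_3 = -3/2.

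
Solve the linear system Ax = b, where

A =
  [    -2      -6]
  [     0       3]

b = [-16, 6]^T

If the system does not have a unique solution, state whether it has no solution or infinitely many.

Row-reduce the augmented matrix:
R1 ← R1 / (-2).
R2 ← R2 / (3).
R1 ← R1 − 3·R2.
Reading off the reduced rows gives x_1 = 2, x_2 = 2.

x_1 = 2, x_2 = 2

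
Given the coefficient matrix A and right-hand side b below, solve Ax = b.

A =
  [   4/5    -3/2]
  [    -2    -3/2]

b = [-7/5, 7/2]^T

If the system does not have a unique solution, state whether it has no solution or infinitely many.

x_1 = -7/4, x_2 = 0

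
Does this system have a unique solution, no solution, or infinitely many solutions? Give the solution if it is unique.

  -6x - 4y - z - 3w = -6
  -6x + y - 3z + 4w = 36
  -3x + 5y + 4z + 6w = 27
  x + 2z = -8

x = -2, y = 3, z = -3, w = 3

Row-reduce the augmented matrix:
R1 ← R1 / (-6).
R2 ← R2 + 6·R1.
R3 ← R3 + 3·R1.
R4 ← R4 − 1·R1.
R2 ← R2 / (5).
R1 ← R1 − 2/3·R2.
R3 ← R3 − 7·R2.
R4 ← R4 + 2/3·R2.
R3 ← R3 / (73/10).
R1 ← R1 − 13/30·R3.
R2 ← R2 + 2/5·R3.
R4 ← R4 − 47/30·R3.
R4 ← R4 / (203/219).
R1 ← R1 + 65/219·R4.
R2 ← R2 − 93/73·R4.
R3 ← R3 + 23/73·R4.
Reading off the reduced rows gives x = -2, y = 3, z = -3, w = 3.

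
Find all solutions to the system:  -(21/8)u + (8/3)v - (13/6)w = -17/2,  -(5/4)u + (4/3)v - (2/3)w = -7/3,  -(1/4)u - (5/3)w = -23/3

Row-reduce:
R1 ← R1 / (-21/8).
R2 ← R2 + 5/4·R1.
R3 ← R3 + 1/4·R1.
R2 ← R2 / (4/63).
R1 ← R1 + 64/63·R2.
R3 ← R3 + 16/63·R2.
Rank is 2 with 3 unknowns, leaving w free.

infinitely many solutions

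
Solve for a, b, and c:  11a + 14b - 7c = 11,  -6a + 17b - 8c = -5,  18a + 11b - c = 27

a = 1, b = 1, c = 2

Row-reduce the augmented matrix:
R1 ← R1 / (11).
R2 ← R2 + 6·R1.
R3 ← R3 − 18·R1.
R2 ← R2 / (271/11).
R1 ← R1 − 14/11·R2.
R3 ← R3 + 131/11·R2.
R3 ← R3 / (1285/271).
R1 ← R1 + 7/271·R3.
R2 ← R2 + 130/271·R3.
Reading off the reduced rows gives a = 1, b = 1, c = 2.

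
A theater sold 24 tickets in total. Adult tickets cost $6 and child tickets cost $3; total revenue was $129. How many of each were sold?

adult tickets: 19, child tickets: 5

Let a = adult tickets, c = child tickets.
  a + c = 24
  6a + 3c = 129
Row-reduce the augmented matrix:
R2 ← R2 − 6·R1.
R2 ← R2 / (-3).
R1 ← R1 − 1·R2.
Reading off the reduced rows gives a = 19, c = 5.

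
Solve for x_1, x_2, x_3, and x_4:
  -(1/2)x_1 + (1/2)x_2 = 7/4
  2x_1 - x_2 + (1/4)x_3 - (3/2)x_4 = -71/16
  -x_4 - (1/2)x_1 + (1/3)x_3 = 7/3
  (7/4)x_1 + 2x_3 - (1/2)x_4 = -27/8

x_1 = -5/2, x_2 = 1, x_3 = 1/4, x_4 = -1

Row-reduce the augmented matrix:
R1 ← R1 / (-1/2).
R2 ← R2 − 2·R1.
R3 ← R3 + 1/2·R1.
R4 ← R4 − 7/4·R1.
R1 ← R1 + 1·R2.
R3 ← R3 + 1/2·R2.
R4 ← R4 − 7/4·R2.
R3 ← R3 / (11/24).
R1 ← R1 − 1/4·R3.
R2 ← R2 − 1/4·R3.
R4 ← R4 − 25/16·R3.
R4 ← R4 / (89/11).
R1 ← R1 + 6/11·R4.
R2 ← R2 + 6/11·R4.
R3 ← R3 + 42/11·R4.
Reading off the reduced rows gives x_1 = -5/2, x_2 = 1, x_3 = 1/4, x_4 = -1.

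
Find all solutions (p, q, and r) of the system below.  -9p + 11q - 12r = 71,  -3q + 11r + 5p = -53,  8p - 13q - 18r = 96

p = 5, q = 4, r = -6

Row-reduce the augmented matrix:
R1 ← R1 / (-9).
R2 ← R2 − 5·R1.
R3 ← R3 − 8·R1.
R2 ← R2 / (28/9).
R1 ← R1 + 11/9·R2.
R3 ← R3 + 29/9·R2.
R3 ← R3 / (-677/28).
R1 ← R1 − 85/28·R3.
R2 ← R2 − 39/28·R3.
Reading off the reduced rows gives p = 5, q = 4, r = -6.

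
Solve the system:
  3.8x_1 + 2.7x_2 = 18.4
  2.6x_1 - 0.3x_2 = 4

Row-reduce the augmented matrix:
R1 ← R1 / (19/5).
R2 ← R2 − 13/5·R1.
R2 ← R2 / (-204/95).
R1 ← R1 − 27/38·R2.
Reading off the reduced rows gives x_1 = 2, x_2 = 4.

x_1 = 2, x_2 = 4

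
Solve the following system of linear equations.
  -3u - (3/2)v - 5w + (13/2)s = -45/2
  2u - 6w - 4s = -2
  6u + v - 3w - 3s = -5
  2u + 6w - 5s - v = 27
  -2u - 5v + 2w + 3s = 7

Row-reduce:
R1 ← R1 / (-3).
R2 ← R2 − 2·R1.
R3 ← R3 − 6·R1.
R4 ← R4 − 2·R1.
R5 ← R5 + 2·R1.
R2 ← R2 / (-1).
R1 ← R1 − 1/2·R2.
R3 ← R3 + 2·R2.
R4 ← R4 + 2·R2.
R5 ← R5 + 4·R2.
R3 ← R3 / (17/3).
R1 ← R1 + 3·R3.
R2 ← R2 − 28/3·R3.
R4 ← R4 − 64/3·R3.
R5 ← R5 − 128/3·R3.
R4 ← R4 / (-620/17).
R1 ← R1 − 50/17·R4.
R2 ← R2 + 267/17·R4.
R3 ← R3 − 28/17·R4.
R5 ← R5 + 1240/17·R4.
Row 5 reduces to 0 = -2, a contradiction. The system is inconsistent.

no solution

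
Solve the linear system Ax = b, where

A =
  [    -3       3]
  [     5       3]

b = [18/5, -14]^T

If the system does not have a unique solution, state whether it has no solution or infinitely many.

x_1 = -11/5, x_2 = -1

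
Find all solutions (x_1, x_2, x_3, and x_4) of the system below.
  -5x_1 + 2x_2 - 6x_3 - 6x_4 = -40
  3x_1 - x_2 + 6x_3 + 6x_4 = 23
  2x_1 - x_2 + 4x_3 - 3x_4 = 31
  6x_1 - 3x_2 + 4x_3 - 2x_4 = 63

x_1 = 6, x_2 = -5, x_3 = 2, x_4 = -2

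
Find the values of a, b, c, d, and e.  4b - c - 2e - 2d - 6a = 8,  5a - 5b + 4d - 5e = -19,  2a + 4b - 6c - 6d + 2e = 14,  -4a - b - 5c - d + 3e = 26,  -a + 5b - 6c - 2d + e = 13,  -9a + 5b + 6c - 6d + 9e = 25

Row-reduce the augmented matrix:
R1 ← R1 / (-6).
R2 ← R2 − 5·R1.
R3 ← R3 − 2·R1.
R4 ← R4 + 4·R1.
R5 ← R5 + 1·R1.
R6 ← R6 + 9·R1.
R2 ← R2 / (-5/3).
R1 ← R1 + 2/3·R2.
R3 ← R3 − 16/3·R2.
R4 ← R4 + 11/3·R2.
R5 ← R5 − 13/3·R2.
R6 ← R6 + 1·R2.
R3 ← R3 / (-9).
R1 ← R1 − 1/2·R3.
R2 ← R2 − 1/2·R3.
R4 ← R4 + 5/2·R3.
R5 ← R5 + 8·R3.
R6 ← R6 − 8·R3.
R4 ← R4 / (-226/45).
R1 ← R1 + 5/9·R4.
R2 ← R2 + 61/45·R4.
R3 ← R3 + 4/45·R4.
R5 ← R5 − 166/45·R4.
R6 ← R6 + 166/45·R4.
R5 ← R5 / (2239/113).
R1 ← R1 + 187/226·R5.
R2 ← R2 + 845/226·R5.
R3 ← R3 − 202/113·R5.
R4 ← R4 + 1105/226·R5.
R6 ← R6 + 2239/113·R5.
R6 reduces to 0 = 0, so the extra equation is consistent.
Reading off the reduced rows gives a = -2, b = -1, c = -2, d = -1, e = 2.

a = -2, b = -1, c = -2, d = -1, e = 2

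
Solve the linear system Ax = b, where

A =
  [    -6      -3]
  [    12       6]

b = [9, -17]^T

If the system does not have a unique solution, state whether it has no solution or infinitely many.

no solution

Row-reduce:
R1 ← R1 / (-6).
R2 ← R2 − 12·R1.
Row 2 reduces to 0 = 1, a contradiction. The system is inconsistent.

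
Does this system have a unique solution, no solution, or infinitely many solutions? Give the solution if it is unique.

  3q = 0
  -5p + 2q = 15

Row-reduce the augmented matrix:
Swap R1 and R2.
R1 ← R1 / (-5).
R2 ← R2 / (3).
R1 ← R1 + 2/5·R2.
Reading off the reduced rows gives p = -3, q = 0.

p = -3, q = 0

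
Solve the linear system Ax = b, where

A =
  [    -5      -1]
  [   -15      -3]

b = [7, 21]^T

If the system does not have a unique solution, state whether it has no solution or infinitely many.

Row-reduce:
R1 ← R1 / (-5).
R2 ← R2 + 15·R1.
Rank is 1 with 2 unknowns, leaving x_2 free.

infinitely many solutions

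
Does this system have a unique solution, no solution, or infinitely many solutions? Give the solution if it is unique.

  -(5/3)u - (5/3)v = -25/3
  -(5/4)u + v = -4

u = 4, v = 1

Row-reduce the augmented matrix:
R1 ← R1 / (-5/3).
R2 ← R2 + 5/4·R1.
R2 ← R2 / (9/4).
R1 ← R1 − 1·R2.
Reading off the reduced rows gives u = 4, v = 1.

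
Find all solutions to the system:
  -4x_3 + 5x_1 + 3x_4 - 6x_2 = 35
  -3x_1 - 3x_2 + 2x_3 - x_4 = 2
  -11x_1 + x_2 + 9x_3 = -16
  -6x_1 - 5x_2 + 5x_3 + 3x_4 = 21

Row-reduce:
R1 ← R1 / (5).
R2 ← R2 + 3·R1.
R3 ← R3 + 11·R1.
R4 ← R4 + 6·R1.
R2 ← R2 / (-33/5).
R1 ← R1 + 6/5·R2.
R3 ← R3 + 61/5·R2.
R4 ← R4 + 61/5·R2.
R3 ← R3 / (31/33).
R1 ← R1 + 8/11·R3.
R2 ← R2 − 2/33·R3.
R4 ← R4 − 31/33·R3.
Row 4 reduces to 0 = 2, a contradiction. The system is inconsistent.

no solution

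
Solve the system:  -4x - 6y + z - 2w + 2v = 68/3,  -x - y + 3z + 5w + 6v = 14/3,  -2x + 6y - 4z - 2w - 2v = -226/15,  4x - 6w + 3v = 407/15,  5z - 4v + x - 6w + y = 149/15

x = 1/3, y = -2, z = 4/5, w = -3, v = 13/5

Row-reduce the augmented matrix:
R1 ← R1 / (-4).
R2 ← R2 + 1·R1.
R3 ← R3 + 2·R1.
R4 ← R4 − 4·R1.
R5 ← R5 − 1·R1.
R2 ← R2 / (1/2).
R1 ← R1 − 3/2·R2.
R3 ← R3 − 9·R2.
R4 ← R4 + 6·R2.
R5 ← R5 + 1/2·R2.
R3 ← R3 / (-54).
R1 ← R1 + 17/2·R3.
R2 ← R2 − 11/2·R3.
R4 ← R4 − 34·R3.
R5 ← R5 − 8·R3.
R4 ← R4 / (-134/27).
R1 ← R1 + 7/27·R4.
R2 ← R2 − 22/27·R4.
R3 ← R3 − 50/27·R4.
R5 ← R5 + 427/27·R4.
R5 ← R5 / (-4651/134).
R1 ← R1 + 87/67·R5.
R2 ← R2 − 231/134·R5.
R3 ← R3 − 296/67·R5.
R4 ← R4 + 183/134·R5.
Reading off the reduced rows gives x = 1/3, y = -2, z = 4/5, w = -3, v = 13/5.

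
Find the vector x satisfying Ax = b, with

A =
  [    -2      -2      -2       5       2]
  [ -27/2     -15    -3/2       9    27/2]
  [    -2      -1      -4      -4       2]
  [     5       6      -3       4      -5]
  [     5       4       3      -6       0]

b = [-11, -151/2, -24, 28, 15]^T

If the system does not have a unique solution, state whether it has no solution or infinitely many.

no solution

Row-reduce:
R1 ← R1 / (-2).
R2 ← R2 + 27/2·R1.
R3 ← R3 + 2·R1.
R4 ← R4 − 5·R1.
R5 ← R5 − 5·R1.
R2 ← R2 / (-3/2).
R1 ← R1 − 1·R2.
R3 ← R3 − 1·R2.
R4 ← R4 − 1·R2.
R5 ← R5 + 1·R2.
R3 ← R3 / (6).
R1 ← R1 − 9·R3.
R2 ← R2 + 8·R3.
R5 ← R5 + 10·R3.
Swap R4 and R5.
R4 ← R4 / (-39/2).
R1 ← R1 − 77/4·R4.
R2 ← R2 + 35/2·R4.
R3 ← R3 + 17/4·R4.
Row 5 reduces to 0 = -1/3, a contradiction. The system is inconsistent.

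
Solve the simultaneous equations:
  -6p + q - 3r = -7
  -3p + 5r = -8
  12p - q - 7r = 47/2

Row-reduce:
R1 ← R1 / (-6).
R2 ← R2 + 3·R1.
R3 ← R3 − 12·R1.
R2 ← R2 / (-1/2).
R1 ← R1 + 1/6·R2.
R3 ← R3 − 1·R2.
Row 3 reduces to 0 = 1/2, a contradiction. The system is inconsistent.

no solution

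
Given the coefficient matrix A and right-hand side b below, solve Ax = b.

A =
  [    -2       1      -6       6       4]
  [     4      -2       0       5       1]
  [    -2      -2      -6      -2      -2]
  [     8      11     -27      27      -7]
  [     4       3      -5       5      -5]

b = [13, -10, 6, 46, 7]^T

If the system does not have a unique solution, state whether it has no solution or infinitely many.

Row-reduce:
R1 ← R1 / (-2).
R2 ← R2 − 4·R1.
R3 ← R3 + 2·R1.
R4 ← R4 − 8·R1.
R5 ← R5 − 4·R1.
Swap R2 and R3.
R2 ← R2 / (-3).
R1 ← R1 + 1/2·R2.
R4 ← R4 − 15·R2.
R5 ← R5 − 5·R2.
R3 ← R3 / (-12).
R1 ← R1 − 3·R3.
R4 ← R4 + 51·R3.
R5 ← R5 + 17·R3.
R4 ← R4 / (-245/4).
R1 ← R1 − 31/12·R4.
R2 ← R2 − 8/3·R4.
R3 ← R3 + 17/12·R4.
R5 ← R5 + 245/12·R4.
Row 5 reduces to 0 = 1/3, a contradiction. The system is inconsistent.

no solution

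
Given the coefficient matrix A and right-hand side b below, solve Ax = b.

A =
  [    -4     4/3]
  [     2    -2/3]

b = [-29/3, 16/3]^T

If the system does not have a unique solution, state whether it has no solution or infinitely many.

Row-reduce:
R1 ← R1 / (-4).
R2 ← R2 − 2·R1.
Row 2 reduces to 0 = 1/2, a contradiction. The system is inconsistent.

no solution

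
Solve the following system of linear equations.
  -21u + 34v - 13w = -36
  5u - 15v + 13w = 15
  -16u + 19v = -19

Row-reduce:
R1 ← R1 / (-21).
R2 ← R2 − 5·R1.
R3 ← R3 + 16·R1.
R2 ← R2 / (-145/21).
R1 ← R1 + 34/21·R2.
R3 ← R3 + 145/21·R2.
Row 3 reduces to 0 = 2, a contradiction. The system is inconsistent.

no solution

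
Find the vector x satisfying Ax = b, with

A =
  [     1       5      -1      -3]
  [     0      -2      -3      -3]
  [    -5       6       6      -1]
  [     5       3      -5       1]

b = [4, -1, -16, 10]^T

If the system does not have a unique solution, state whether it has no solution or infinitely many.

Row-reduce the augmented matrix:
R3 ← R3 + 5·R1.
R4 ← R4 − 5·R1.
R2 ← R2 / (-2).
R1 ← R1 − 5·R2.
R3 ← R3 − 31·R2.
R4 ← R4 + 22·R2.
R3 ← R3 / (-91/2).
R1 ← R1 + 17/2·R3.
R2 ← R2 − 3/2·R3.
R4 ← R4 − 33·R3.
R4 ← R4 / (334/91).
R1 ← R1 − 107/91·R4.
R2 ← R2 + 51/91·R4.
R3 ← R3 − 125/91·R4.
Reading off the reduced rows gives x_1 = 6, x_2 = -1, x_3 = 3, x_4 = -2.

x_1 = 6, x_2 = -1, x_3 = 3, x_4 = -2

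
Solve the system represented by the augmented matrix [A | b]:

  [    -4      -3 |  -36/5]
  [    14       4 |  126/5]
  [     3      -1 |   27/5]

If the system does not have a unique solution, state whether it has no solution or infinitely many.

x_1 = 9/5, x_2 = 0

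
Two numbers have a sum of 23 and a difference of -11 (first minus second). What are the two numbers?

first number: 6, second number: 17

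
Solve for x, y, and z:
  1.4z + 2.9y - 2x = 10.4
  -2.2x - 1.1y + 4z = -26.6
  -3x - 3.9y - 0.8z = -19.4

x = 0, y = 6, z = -5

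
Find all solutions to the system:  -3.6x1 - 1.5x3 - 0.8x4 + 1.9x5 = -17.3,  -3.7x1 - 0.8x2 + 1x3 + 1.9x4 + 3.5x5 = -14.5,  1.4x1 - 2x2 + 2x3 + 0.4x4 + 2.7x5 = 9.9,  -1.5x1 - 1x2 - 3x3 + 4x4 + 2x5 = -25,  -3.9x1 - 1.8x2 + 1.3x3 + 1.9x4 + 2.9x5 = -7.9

Row-reduce the augmented matrix:
R1 ← R1 / (-18/5).
R2 ← R2 + 37/10·R1.
R3 ← R3 − 7/5·R1.
R4 ← R4 + 3/2·R1.
R5 ← R5 + 39/10·R1.
R2 ← R2 / (-4/5).
R3 ← R3 + 2·R2.
R4 ← R4 + 1·R2.
R5 ← R5 + 9/5·R2.
R3 ← R3 / (-79/16).
R1 ← R1 − 5/12·R3.
R2 ← R2 + 305/96·R3.
R4 ← R4 + 533/96·R3.
R5 ← R5 + 447/160·R3.
R4 ← R4 / (30158/3555).
R1 ← R1 + 245/711·R4.
R2 ← R2 − 1307/1422·R4.
R3 ← R3 − 1612/1185·R4.
R5 ← R5 − 5239/11850·R4.
R5 ← R5 / (-575193/241264).
R1 ← R1 + 69227/120632·R5.
R2 ← R2 + 393631/241264·R5.
R3 ← R3 − 3797/30158·R5.
R4 ← R4 + 3457/120632·R5.
Reading off the reduced rows gives x1 = 2, x2 = -4, x3 = 4, x4 = -2, x5 = -3.

x1 = 2, x2 = -4, x3 = 4, x4 = -2, x5 = -3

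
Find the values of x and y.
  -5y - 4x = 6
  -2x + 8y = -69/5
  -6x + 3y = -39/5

Row-reduce the augmented matrix:
R1 ← R1 / (-4).
R2 ← R2 + 2·R1.
R3 ← R3 + 6·R1.
R2 ← R2 / (21/2).
R1 ← R1 − 5/4·R2.
R3 ← R3 − 21/2·R2.
R3 reduces to 0 = 0, so the extra equation is consistent.
Reading off the reduced rows gives x = 1/2, y = -8/5.

x = 1/2, y = -8/5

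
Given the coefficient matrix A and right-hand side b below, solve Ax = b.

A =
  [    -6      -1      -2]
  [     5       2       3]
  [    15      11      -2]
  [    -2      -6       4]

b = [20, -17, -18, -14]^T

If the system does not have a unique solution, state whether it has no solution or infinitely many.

no solution

Row-reduce:
R1 ← R1 / (-6).
R2 ← R2 − 5·R1.
R3 ← R3 − 15·R1.
R4 ← R4 + 2·R1.
R2 ← R2 / (7/6).
R1 ← R1 − 1/6·R2.
R3 ← R3 − 17/2·R2.
R4 ← R4 + 17/3·R2.
R3 ← R3 / (-117/7).
R1 ← R1 − 1/7·R3.
R2 ← R2 − 8/7·R3.
R4 ← R4 − 78/7·R3.
Row 4 reduces to 0 = 2/3, a contradiction. The system is inconsistent.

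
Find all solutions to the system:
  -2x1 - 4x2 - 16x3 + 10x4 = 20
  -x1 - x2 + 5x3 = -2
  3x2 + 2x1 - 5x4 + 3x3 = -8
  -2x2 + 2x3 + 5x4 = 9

infinitely many solutions

Row-reduce:
R1 ← R1 / (-2).
R2 ← R2 + 1·R1.
R3 ← R3 − 2·R1.
R1 ← R1 − 2·R2.
R3 ← R3 + 1·R2.
R4 ← R4 + 2·R2.
Swap R3 and R4.
R3 ← R3 / (28).
R1 ← R1 + 18·R3.
R2 ← R2 − 13·R3.
Rank is 3 with 4 unknowns, leaving x4 free.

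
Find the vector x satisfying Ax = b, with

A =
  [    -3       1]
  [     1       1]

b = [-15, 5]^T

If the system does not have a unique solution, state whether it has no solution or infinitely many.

Row-reduce the augmented matrix:
R1 ← R1 / (-3).
R2 ← R2 − 1·R1.
R2 ← R2 / (4/3).
R1 ← R1 + 1/3·R2.
Reading off the reduced rows gives x_1 = 5, x_2 = 0.

x_1 = 5, x_2 = 0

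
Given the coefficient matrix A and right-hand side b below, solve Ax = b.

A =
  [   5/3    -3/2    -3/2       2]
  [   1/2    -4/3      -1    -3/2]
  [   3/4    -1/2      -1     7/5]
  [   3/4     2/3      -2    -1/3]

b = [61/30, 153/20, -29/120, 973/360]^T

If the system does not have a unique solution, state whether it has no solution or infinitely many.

Row-reduce the augmented matrix:
R1 ← R1 / (5/3).
R2 ← R2 − 1/2·R1.
R3 ← R3 − 3/4·R1.
R4 ← R4 − 3/4·R1.
R2 ← R2 / (-53/60).
R1 ← R1 + 9/10·R2.
R3 ← R3 − 7/40·R2.
R4 ← R4 − 161/120·R2.
R3 ← R3 / (-23/53).
R1 ← R1 + 18/53·R3.
R2 ← R2 − 33/53·R3.
R4 ← R4 + 229/106·R3.
R4 ← R4 / (-13361/2760).
R1 ← R1 − 753/230·R4.
R2 ← R2 − 1149/460·R4.
R3 ← R3 + 89/460·R4.
Reading off the reduced rows gives x_1 = 3/2, x_2 = -9/5, x_3 = -1, x_4 = -7/3.

x_1 = 3/2, x_2 = -9/5, x_3 = -1, x_4 = -7/3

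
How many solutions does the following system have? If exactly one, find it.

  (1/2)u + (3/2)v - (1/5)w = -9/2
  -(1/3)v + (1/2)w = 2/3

Row-reduce:
R1 ← R1 / (1/2).
R2 ← R2 / (-1/3).
R1 ← R1 − 3·R2.
Rank is 2 with 3 unknowns, leaving w free.

infinitely many solutions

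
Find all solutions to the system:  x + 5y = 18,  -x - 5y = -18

infinitely many solutions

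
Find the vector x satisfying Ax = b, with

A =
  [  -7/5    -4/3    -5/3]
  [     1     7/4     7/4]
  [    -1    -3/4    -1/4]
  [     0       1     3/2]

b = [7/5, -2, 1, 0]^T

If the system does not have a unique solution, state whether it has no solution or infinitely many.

no solution

Row-reduce:
R1 ← R1 / (-7/5).
R2 ← R2 − 1·R1.
R3 ← R3 + 1·R1.
R2 ← R2 / (67/84).
R1 ← R1 − 20/21·R2.
R3 ← R3 − 17/84·R2.
R4 ← R4 − 1·R2.
R3 ← R3 / (107/134).
R1 ← R1 − 35/67·R3.
R2 ← R2 − 47/67·R3.
R4 ← R4 − 107/134·R3.
Row 4 reduces to 0 = 1, a contradiction. The system is inconsistent.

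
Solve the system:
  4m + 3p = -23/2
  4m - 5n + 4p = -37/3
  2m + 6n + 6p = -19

Row-reduce the augmented matrix:
R1 ← R1 / (4).
R2 ← R2 − 4·R1.
R3 ← R3 − 2·R1.
R2 ← R2 / (-5).
R3 ← R3 − 6·R2.
R3 ← R3 / (57/10).
R1 ← R1 − 3/4·R3.
R2 ← R2 + 1/5·R3.
Reading off the reduced rows gives m = -1, n = -1/3, p = -5/2.

m = -1, n = -1/3, p = -5/2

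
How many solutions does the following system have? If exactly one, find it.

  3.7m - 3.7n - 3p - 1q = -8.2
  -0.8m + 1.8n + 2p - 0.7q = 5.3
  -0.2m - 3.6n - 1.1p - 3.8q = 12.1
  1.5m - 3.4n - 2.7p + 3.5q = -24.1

m = -3, n = 3, p = -3, q = -5

Row-reduce the augmented matrix:
R1 ← R1 / (37/10).
R2 ← R2 + 4/5·R1.
R3 ← R3 + 1/5·R1.
R4 ← R4 − 3/2·R1.
R1 ← R1 + 1·R2.
R3 ← R3 + 19/5·R2.
R4 ← R4 + 19/10·R2.
R3 ← R3 / (1433/370).
R1 ← R1 − 20/37·R3.
R2 ← R2 − 50/37·R3.
R4 ← R4 − 401/370·R3.
R4 ← R4 / (604347/143300).
R1 ← R1 + 2331/14330·R4.
R2 ← R2 − 23549/14330·R4.
R3 ← R3 + 13571/7165·R4.
Reading off the reduced rows gives m = -3, n = 3, p = -3, q = -5.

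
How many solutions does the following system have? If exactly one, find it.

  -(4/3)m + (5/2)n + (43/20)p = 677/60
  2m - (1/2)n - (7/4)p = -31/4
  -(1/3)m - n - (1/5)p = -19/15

no solution

Row-reduce:
R1 ← R1 / (-4/3).
R2 ← R2 − 2·R1.
R3 ← R3 + 1/3·R1.
R2 ← R2 / (13/4).
R1 ← R1 + 15/8·R2.
R3 ← R3 + 13/8·R2.
Row 3 reduces to 0 = 1/2, a contradiction. The system is inconsistent.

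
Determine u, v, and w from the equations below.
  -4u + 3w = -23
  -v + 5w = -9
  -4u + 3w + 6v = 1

Row-reduce the augmented matrix:
R1 ← R1 / (-4).
R3 ← R3 + 4·R1.
R2 ← R2 / (-1).
R3 ← R3 − 6·R2.
R3 ← R3 / (30).
R1 ← R1 + 3/4·R3.
R2 ← R2 + 5·R3.
Reading off the reduced rows gives u = 5, v = 4, w = -1.

u = 5, v = 4, w = -1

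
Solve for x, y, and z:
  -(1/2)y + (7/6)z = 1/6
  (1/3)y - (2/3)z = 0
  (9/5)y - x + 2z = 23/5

Row-reduce the augmented matrix:
Swap R1 and R3.
R1 ← R1 / (-1).
R2 ← R2 / (1/3).
R1 ← R1 + 9/5·R2.
R3 ← R3 + 1/2·R2.
R3 ← R3 / (1/6).
R1 ← R1 + 28/5·R3.
R2 ← R2 + 2·R3.
Reading off the reduced rows gives x = 1, y = 2, z = 1.

x = 1, y = 2, z = 1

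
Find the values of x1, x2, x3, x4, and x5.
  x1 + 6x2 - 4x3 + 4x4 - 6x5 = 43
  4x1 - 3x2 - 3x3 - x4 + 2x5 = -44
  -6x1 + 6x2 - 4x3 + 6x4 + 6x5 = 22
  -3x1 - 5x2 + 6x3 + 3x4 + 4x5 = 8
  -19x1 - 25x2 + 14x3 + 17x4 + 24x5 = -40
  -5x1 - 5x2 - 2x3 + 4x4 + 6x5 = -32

x1 = -1, x2 = 5, x3 = 5, x4 = 4, x5 = -3

Row-reduce the augmented matrix:
R2 ← R2 − 4·R1.
R3 ← R3 + 6·R1.
R4 ← R4 + 3·R1.
R5 ← R5 + 19·R1.
R6 ← R6 + 5·R1.
R2 ← R2 / (-27).
R1 ← R1 − 6·R2.
R3 ← R3 − 42·R2.
R4 ← R4 − 13·R2.
R5 ← R5 − 89·R2.
R6 ← R6 − 25·R2.
R3 ← R3 / (-70/9).
R1 ← R1 + 10/9·R3.
R2 ← R2 + 13/27·R3.
R4 ← R4 − 7/27·R3.
R5 ← R5 + 517/27·R3.
R6 ← R6 + 269/27·R3.
R4 ← R4 / (104/15).
R1 ← R1 + 2/7·R4.
R2 ← R2 − 43/105·R4.
R3 ← R3 + 16/35·R4.
R5 ← R5 − 2962/105·R4.
R6 ← R6 − 389/105·R4.
R5 ← R5 / (-9245/364).
R1 ← R1 + 641/364·R5.
R2 ← R2 + 1123/728·R5.
R3 ← R3 + 129/91·R5.
R4 ← R4 + 17/104·R5.
R6 ← R6 + 9245/728·R5.
R6 reduces to 0 = 0, so the extra equation is consistent.
Reading off the reduced rows gives x1 = -1, x2 = 5, x3 = 5, x4 = 4, x5 = -3.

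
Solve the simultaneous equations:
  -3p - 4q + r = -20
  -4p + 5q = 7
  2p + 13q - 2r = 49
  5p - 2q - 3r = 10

no solution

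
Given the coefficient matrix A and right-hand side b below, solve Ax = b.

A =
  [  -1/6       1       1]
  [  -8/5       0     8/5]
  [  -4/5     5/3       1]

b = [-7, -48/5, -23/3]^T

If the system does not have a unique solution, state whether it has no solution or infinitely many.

x_1 = 0, x_2 = -1, x_3 = -6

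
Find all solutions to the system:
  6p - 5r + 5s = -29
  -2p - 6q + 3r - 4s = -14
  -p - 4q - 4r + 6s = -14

Row-reduce:
R1 ← R1 / (6).
R2 ← R2 + 2·R1.
R3 ← R3 + 1·R1.
R2 ← R2 / (-6).
R3 ← R3 + 4·R2.
R3 ← R3 / (-103/18).
R1 ← R1 + 5/6·R3.
R2 ← R2 + 2/9·R3.
Rank is 3 with 4 unknowns, leaving s free.

infinitely many solutions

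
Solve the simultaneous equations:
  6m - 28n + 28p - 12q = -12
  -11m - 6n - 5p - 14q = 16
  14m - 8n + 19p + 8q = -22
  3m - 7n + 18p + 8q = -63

infinitely many solutions

Row-reduce:
R1 ← R1 / (6).
R2 ← R2 + 11·R1.
R3 ← R3 − 14·R1.
R4 ← R4 − 3·R1.
R2 ← R2 / (-172/3).
R1 ← R1 + 14/3·R2.
R3 ← R3 − 172/3·R2.
R4 ← R4 − 7·R2.
Swap R3 and R4.
R3 ← R3 / (1661/172).
R1 ← R1 − 77/86·R3.
R2 ← R2 + 139/172·R3.
Rank is 3 with 4 unknowns, leaving q free.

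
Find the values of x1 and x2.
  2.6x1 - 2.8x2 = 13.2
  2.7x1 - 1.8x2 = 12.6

Row-reduce the augmented matrix:
R1 ← R1 / (13/5).
R2 ← R2 − 27/10·R1.
R2 ← R2 / (72/65).
R1 ← R1 + 14/13·R2.
Reading off the reduced rows gives x1 = 4, x2 = -1.

x1 = 4, x2 = -1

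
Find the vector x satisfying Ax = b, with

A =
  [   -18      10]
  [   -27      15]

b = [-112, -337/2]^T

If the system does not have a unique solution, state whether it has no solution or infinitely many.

Row-reduce:
R1 ← R1 / (-18).
R2 ← R2 + 27·R1.
Row 2 reduces to 0 = -1/2, a contradiction. The system is inconsistent.

no solution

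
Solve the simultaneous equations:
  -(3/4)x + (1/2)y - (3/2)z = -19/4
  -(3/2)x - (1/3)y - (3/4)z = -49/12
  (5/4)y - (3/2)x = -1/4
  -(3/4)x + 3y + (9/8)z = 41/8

no solution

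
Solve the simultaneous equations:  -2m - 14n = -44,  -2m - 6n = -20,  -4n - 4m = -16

Row-reduce the augmented matrix:
R1 ← R1 / (-2).
R2 ← R2 + 2·R1.
R3 ← R3 + 4·R1.
R2 ← R2 / (8).
R1 ← R1 − 7·R2.
R3 ← R3 − 24·R2.
R3 reduces to 0 = 0, so the extra equation is consistent.
Reading off the reduced rows gives m = 1, n = 3.

m = 1, n = 3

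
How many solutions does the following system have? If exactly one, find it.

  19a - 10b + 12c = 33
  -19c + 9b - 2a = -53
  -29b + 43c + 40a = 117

no solution

Row-reduce:
R1 ← R1 / (19).
R2 ← R2 + 2·R1.
R3 ← R3 − 40·R1.
R2 ← R2 / (151/19).
R1 ← R1 + 10/19·R2.
R3 ← R3 + 151/19·R2.
Row 3 reduces to 0 = -2, a contradiction. The system is inconsistent.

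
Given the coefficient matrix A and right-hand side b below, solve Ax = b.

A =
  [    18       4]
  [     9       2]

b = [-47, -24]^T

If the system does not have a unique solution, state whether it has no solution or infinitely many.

no solution

Row-reduce:
R1 ← R1 / (18).
R2 ← R2 − 9·R1.
Row 2 reduces to 0 = -1/2, a contradiction. The system is inconsistent.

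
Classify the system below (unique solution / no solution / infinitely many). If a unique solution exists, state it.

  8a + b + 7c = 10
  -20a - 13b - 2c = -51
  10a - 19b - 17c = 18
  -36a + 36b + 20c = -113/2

no solution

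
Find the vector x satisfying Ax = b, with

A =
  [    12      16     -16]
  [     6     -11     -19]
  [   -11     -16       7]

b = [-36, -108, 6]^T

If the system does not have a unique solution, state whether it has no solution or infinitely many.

x_1 = -3, x_2 = 3, x_3 = 3

Row-reduce the augmented matrix:
R1 ← R1 / (12).
R2 ← R2 − 6·R1.
R3 ← R3 + 11·R1.
R2 ← R2 / (-19).
R1 ← R1 − 4/3·R2.
R3 ← R3 + 4/3·R2.
R3 ← R3 / (-131/19).
R1 ← R1 + 40/19·R3.
R2 ← R2 − 11/19·R3.
Reading off the reduced rows gives x_1 = -3, x_2 = 3, x_3 = 3.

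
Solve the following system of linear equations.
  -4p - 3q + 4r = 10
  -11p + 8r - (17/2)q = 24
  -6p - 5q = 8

infinitely many solutions

Row-reduce:
R1 ← R1 / (-4).
R2 ← R2 + 11·R1.
R3 ← R3 + 6·R1.
R2 ← R2 / (-1/4).
R1 ← R1 − 3/4·R2.
R3 ← R3 + 1/2·R2.
Rank is 2 with 3 unknowns, leaving r free.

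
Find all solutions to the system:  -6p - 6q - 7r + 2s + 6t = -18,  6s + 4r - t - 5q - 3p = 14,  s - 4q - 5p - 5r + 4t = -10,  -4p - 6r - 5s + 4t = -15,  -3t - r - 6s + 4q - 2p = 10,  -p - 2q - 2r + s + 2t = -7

no solution

Row-reduce:
R1 ← R1 / (-6).
R2 ← R2 + 3·R1.
R3 ← R3 + 5·R1.
R4 ← R4 + 4·R1.
R5 ← R5 + 2·R1.
R6 ← R6 + 1·R1.
R2 ← R2 / (-2).
R1 ← R1 − 1·R2.
R3 ← R3 − 1·R2.
R4 ← R4 − 4·R2.
R5 ← R5 − 6·R2.
R6 ← R6 + 1·R2.
R3 ← R3 / (55/12).
R1 ← R1 − 59/12·R3.
R2 ← R2 + 15/4·R3.
R4 ← R4 − 41/3·R3.
R5 ← R5 − 143/6·R3.
R6 ← R6 + 55/12·R3.
R4 ← R4 / (-9/5).
R1 ← R1 − 1/5·R4.
R2 ← R2 + 1·R4.
R3 ← R3 − 2/5·R4.
R5 ← R5 + 6/5·R4.
R5 ← R5 / (-67/33).
R1 ← R1 − 32/99·R5.
R2 ← R2 + 97/99·R5.
R3 ← R3 + 4/9·R5.
R4 ← R4 + 52/99·R5.
Row 6 reduces to 0 = 1, a contradiction. The system is inconsistent.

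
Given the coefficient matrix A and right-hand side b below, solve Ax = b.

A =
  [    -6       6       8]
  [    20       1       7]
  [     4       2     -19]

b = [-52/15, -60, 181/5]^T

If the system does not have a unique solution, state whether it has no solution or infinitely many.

Row-reduce the augmented matrix:
R1 ← R1 / (-6).
R2 ← R2 − 20·R1.
R3 ← R3 − 4·R1.
R2 ← R2 / (21).
R1 ← R1 + 1·R2.
R3 ← R3 − 6·R2.
R3 ← R3 / (-163/7).
R1 ← R1 − 17/63·R3.
R2 ← R2 − 101/63·R3.
Reading off the reduced rows gives x_1 = -11/5, x_2 = 1/3, x_3 = -7/3.

x_1 = -11/5, x_2 = 1/3, x_3 = -7/3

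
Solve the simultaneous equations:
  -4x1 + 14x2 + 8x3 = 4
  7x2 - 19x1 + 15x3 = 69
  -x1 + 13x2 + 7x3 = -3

Row-reduce the augmented matrix:
R1 ← R1 / (-4).
R2 ← R2 + 19·R1.
R3 ← R3 + 1·R1.
R2 ← R2 / (-119/2).
R1 ← R1 + 7/2·R2.
R3 ← R3 − 19/2·R2.
R3 ← R3 / (158/119).
R1 ← R1 + 11/17·R3.
R2 ← R2 − 46/119·R3.
Reading off the reduced rows gives x1 = -2, x2 = -2, x3 = 3.

x1 = -2, x2 = -2, x3 = 3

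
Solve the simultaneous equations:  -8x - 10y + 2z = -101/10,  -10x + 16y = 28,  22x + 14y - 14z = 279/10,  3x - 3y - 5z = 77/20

x = -4/5, y = 5/4, z = -2

Row-reduce the augmented matrix:
R1 ← R1 / (-8).
R2 ← R2 + 10·R1.
R3 ← R3 − 22·R1.
R4 ← R4 − 3·R1.
R2 ← R2 / (57/2).
R1 ← R1 − 5/4·R2.
R3 ← R3 + 27/2·R2.
R4 ← R4 + 27/4·R2.
R3 ← R3 / (-184/19).
R1 ← R1 + 8/57·R3.
R2 ← R2 + 5/57·R3.
R4 ← R4 + 92/19·R3.
R4 reduces to 0 = 0, so the extra equation is consistent.
Reading off the reduced rows gives x = -4/5, y = 5/4, z = -2.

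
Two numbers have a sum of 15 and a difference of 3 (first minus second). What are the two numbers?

first number: 9, second number: 6

Let x = first number, y = second number.
  y + x = 15
  x - y = 3
Row-reduce the augmented matrix:
R2 ← R2 − 1·R1.
R2 ← R2 / (-2).
R1 ← R1 − 1·R2.
Reading off the reduced rows gives x = 9, y = 6.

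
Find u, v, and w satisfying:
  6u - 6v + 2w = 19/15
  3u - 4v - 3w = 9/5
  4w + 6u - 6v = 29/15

u = -12/5, v = -5/2, w = 1/3

Row-reduce the augmented matrix:
R1 ← R1 / (6).
R2 ← R2 − 3·R1.
R3 ← R3 − 6·R1.
R2 ← R2 / (-1).
R1 ← R1 + 1·R2.
R3 ← R3 / (2).
R1 ← R1 − 13/3·R3.
R2 ← R2 − 4·R3.
Reading off the reduced rows gives u = -12/5, v = -5/2, w = 1/3.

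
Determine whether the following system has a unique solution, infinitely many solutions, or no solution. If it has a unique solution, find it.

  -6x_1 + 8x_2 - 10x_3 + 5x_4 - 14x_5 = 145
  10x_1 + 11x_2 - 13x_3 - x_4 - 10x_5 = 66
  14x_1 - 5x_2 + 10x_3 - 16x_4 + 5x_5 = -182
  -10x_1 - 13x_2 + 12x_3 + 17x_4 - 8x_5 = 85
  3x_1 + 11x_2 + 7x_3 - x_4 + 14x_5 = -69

Row-reduce the augmented matrix:
R1 ← R1 / (-6).
R2 ← R2 − 10·R1.
R3 ← R3 − 14·R1.
R4 ← R4 + 10·R1.
R5 ← R5 − 3·R1.
R2 ← R2 / (73/3).
R1 ← R1 + 4/3·R2.
R3 ← R3 − 41/3·R2.
R4 ← R4 + 79/3·R2.
R5 ← R5 − 15·R2.
R3 ← R3 / (243/73).
R1 ← R1 − 3/73·R3.
R2 ← R2 + 89/73·R3.
R4 ← R4 + 251/73·R3.
R5 ← R5 − 1481/73·R3.
R4 ← R4 / (1913/243).
R1 ← R1 + 53/162·R4.
R2 ← R2 + 679/243·R4.
R3 ← R3 + 617/243·R4.
R5 ← R5 − 23567/486·R4.
R5 ← R5 / (1020509/3826).
R1 ← R1 + 2405/3826·R5.
R2 ← R2 + 29244/1913·R5.
R3 ← R3 + 23638/1913·R5.
R4 ← R4 + 7285/1913·R5.
Reading off the reduced rows gives x_1 = -3, x_2 = 2, x_3 = -3, x_4 = 5, x_5 = -4.

x_1 = -3, x_2 = 2, x_3 = -3, x_4 = 5, x_5 = -4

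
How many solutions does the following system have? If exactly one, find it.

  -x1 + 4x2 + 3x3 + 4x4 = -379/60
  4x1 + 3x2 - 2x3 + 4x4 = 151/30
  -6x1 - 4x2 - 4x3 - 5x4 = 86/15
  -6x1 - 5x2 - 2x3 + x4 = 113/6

Row-reduce the augmented matrix:
R1 ← R1 / (-1).
R2 ← R2 − 4·R1.
R3 ← R3 + 6·R1.
R4 ← R4 + 6·R1.
R2 ← R2 / (19).
R1 ← R1 + 4·R2.
R3 ← R3 + 28·R2.
R4 ← R4 + 29·R2.
R3 ← R3 / (-138/19).
R1 ← R1 + 17/19·R3.
R2 ← R2 − 10/19·R3.
R4 ← R4 + 90/19·R3.
R4 ← R4 / (166/23).
R1 ← R1 − 7/46·R4.
R2 ← R2 − 25/23·R4.
R3 ← R3 + 3/46·R4.
Reading off the reduced rows gives x1 = 0, x2 = -13/5, x3 = -7/4, x4 = 7/3.

x1 = 0, x2 = -13/5, x3 = -7/4, x4 = 7/3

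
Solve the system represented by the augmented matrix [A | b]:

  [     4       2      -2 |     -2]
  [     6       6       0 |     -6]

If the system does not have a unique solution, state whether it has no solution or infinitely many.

infinitely many solutions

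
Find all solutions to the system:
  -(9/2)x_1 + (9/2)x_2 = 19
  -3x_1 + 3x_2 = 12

no solution

Row-reduce:
R1 ← R1 / (-9/2).
R2 ← R2 + 3·R1.
Row 2 reduces to 0 = -2/3, a contradiction. The system is inconsistent.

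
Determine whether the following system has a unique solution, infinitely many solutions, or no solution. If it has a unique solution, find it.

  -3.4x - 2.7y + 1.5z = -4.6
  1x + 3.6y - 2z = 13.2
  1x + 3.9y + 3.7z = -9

Row-reduce the augmented matrix:
R1 ← R1 / (-17/5).
R2 ← R2 − 1·R1.
R3 ← R3 − 1·R1.
R2 ← R2 / (477/170).
R1 ← R1 − 27/34·R2.
R3 ← R3 − 264/85·R2.
R3 ← R3 / (88/15).
R2 ← R2 + 5/9·R3.
Reading off the reduced rows gives x = -2, y = 2, z = -4.

x = -2, y = 2, z = -4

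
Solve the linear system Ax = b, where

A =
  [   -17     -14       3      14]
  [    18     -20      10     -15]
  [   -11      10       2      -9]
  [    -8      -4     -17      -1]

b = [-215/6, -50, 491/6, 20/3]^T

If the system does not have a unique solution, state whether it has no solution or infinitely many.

x_1 = -5/2, x_2 = 8/3, x_3 = 1/3, x_4 = -3

Row-reduce the augmented matrix:
R1 ← R1 / (-17).
R2 ← R2 − 18·R1.
R3 ← R3 + 11·R1.
R4 ← R4 + 8·R1.
R2 ← R2 / (-592/17).
R1 ← R1 − 14/17·R2.
R3 ← R3 − 324/17·R2.
R4 ← R4 − 44/17·R2.
R3 ← R3 / (269/37).
R1 ← R1 − 5/37·R3.
R2 ← R2 + 14/37·R3.
R4 ← R4 + 645/37·R3.
R4 ← R4 / (-13755/269).
R1 ← R1 + 1055/2152·R4.
R2 ← R2 + 4045/4304·R4.
R3 ← R3 + 2687/1076·R4.
Reading off the reduced rows gives x_1 = -5/2, x_2 = 8/3, x_3 = 1/3, x_4 = -3.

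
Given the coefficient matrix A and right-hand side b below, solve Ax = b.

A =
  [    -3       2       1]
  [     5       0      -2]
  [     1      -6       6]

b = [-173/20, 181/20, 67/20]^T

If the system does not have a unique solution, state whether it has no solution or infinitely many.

x_1 = 5/4, x_2 = -7/4, x_3 = -7/5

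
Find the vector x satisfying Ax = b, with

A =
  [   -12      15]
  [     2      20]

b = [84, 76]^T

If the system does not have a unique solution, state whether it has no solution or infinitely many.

x_1 = -2, x_2 = 4

Row-reduce the augmented matrix:
R1 ← R1 / (-12).
R2 ← R2 − 2·R1.
R2 ← R2 / (45/2).
R1 ← R1 + 5/4·R2.
Reading off the reduced rows gives x_1 = -2, x_2 = 4.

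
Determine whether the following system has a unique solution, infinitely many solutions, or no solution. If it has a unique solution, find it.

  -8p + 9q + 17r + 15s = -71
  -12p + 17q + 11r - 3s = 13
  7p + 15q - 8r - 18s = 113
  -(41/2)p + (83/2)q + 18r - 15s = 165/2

Row-reduce:
R1 ← R1 / (-8).
R2 ← R2 + 12·R1.
R3 ← R3 − 7·R1.
R4 ← R4 + 41/2·R1.
R2 ← R2 / (7/2).
R1 ← R1 + 9/8·R2.
R3 ← R3 − 183/8·R2.
R4 ← R4 − 295/16·R2.
R3 ← R3 / (1423/14).
R1 ← R1 + 95/14·R3.
R2 ← R2 + 29/7·R3.
R4 ← R4 − 1423/28·R3.
Rank is 3 with 4 unknowns, leaving s free.

infinitely many solutions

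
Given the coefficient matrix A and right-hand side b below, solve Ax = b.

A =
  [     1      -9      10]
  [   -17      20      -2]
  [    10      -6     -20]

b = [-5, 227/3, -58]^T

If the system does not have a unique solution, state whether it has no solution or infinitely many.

x_1 = -3, x_2 = 4/3, x_3 = 1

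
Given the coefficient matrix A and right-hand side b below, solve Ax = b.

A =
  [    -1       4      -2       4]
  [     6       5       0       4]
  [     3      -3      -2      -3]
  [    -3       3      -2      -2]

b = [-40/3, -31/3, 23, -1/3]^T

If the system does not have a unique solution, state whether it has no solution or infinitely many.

x_1 = 3/2, x_2 = -2, x_3 = -11/4, x_4 = -7/3

Row-reduce the augmented matrix:
R1 ← R1 / (-1).
R2 ← R2 − 6·R1.
R3 ← R3 − 3·R1.
R4 ← R4 + 3·R1.
R2 ← R2 / (29).
R1 ← R1 + 4·R2.
R3 ← R3 − 9·R2.
R4 ← R4 + 9·R2.
R3 ← R3 / (-124/29).
R1 ← R1 − 10/29·R3.
R2 ← R2 + 12/29·R3.
R4 ← R4 − 8/29·R3.
R4 ← R4 / (-164/31).
R1 ← R1 + 7/62·R4.
R2 ← R2 − 29/31·R4.
R3 ← R3 + 9/124·R4.
Reading off the reduced rows gives x_1 = 3/2, x_2 = -2, x_3 = -11/4, x_4 = -7/3.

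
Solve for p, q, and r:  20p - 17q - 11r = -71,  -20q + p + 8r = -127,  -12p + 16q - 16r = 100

p = 1, q = 6, r = -1

Row-reduce the augmented matrix:
R1 ← R1 / (20).
R2 ← R2 − 1·R1.
R3 ← R3 + 12·R1.
R2 ← R2 / (-383/20).
R1 ← R1 + 17/20·R2.
R3 ← R3 − 29/5·R2.
R3 ← R3 / (-7664/383).
R1 ← R1 + 356/383·R3.
R2 ← R2 + 171/383·R3.
Reading off the reduced rows gives p = 1, q = 6, r = -1.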